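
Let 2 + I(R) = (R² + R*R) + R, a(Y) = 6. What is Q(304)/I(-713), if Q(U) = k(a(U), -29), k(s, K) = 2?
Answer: 2/1016023 ≈ 1.9685e-6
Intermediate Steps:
I(R) = -2 + R + 2*R² (I(R) = -2 + ((R² + R*R) + R) = -2 + ((R² + R²) + R) = -2 + (2*R² + R) = -2 + (R + 2*R²) = -2 + R + 2*R²)
Q(U) = 2
Q(304)/I(-713) = 2/(-2 - 713 + 2*(-713)²) = 2/(-2 - 713 + 2*508369) = 2/(-2 - 713 + 1016738) = 2/1016023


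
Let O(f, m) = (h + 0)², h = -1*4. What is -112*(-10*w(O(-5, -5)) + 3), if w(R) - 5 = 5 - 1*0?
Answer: 10864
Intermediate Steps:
h = -4
O(f, m) = 16 (O(f, m) = (-4 + 0)² = (-4)² = 16)
w(R) = 10 (w(R) = 5 + (5 - 1*0) = 5 + (5 + 0) = 5 + 5 = 10)
-112*(-10*w(O(-5, -5)) + 3) = -112*(-10*10 + 3) = -112*(-100 + 3) = -112*(-97) = 10864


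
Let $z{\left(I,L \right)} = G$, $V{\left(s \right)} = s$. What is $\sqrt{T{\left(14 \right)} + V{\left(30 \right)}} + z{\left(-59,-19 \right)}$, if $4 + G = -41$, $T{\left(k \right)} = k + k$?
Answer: $-45 + \sqrt{58} \approx -37.384$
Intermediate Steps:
$T{\left(k \right)} = 2 k$
$G = -45$ ($G = -4 - 41 = -45$)
$z{\left(I,L \right)} = -45$
$\sqrt{T{\left(14 \right)} + V{\left(30 \right)}} + z{\left(-59,-19 \right)} = \sqrt{2 \cdot 14 + 30} - 45 = \sqrt{28 + 30} - 45 = \sqrt{58} - 45 = -45 + \sqrt{58}$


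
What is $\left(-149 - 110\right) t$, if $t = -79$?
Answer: $20461$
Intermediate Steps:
$\left(-149 - 110\right) t = \left(-149 - 110\right) \left(-79\right) = \left(-259\right) \left(-79\right) = 20461$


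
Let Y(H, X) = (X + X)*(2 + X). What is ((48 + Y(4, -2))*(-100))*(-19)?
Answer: 91200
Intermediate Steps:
Y(H, X) = 2*X*(2 + X) (Y(H, X) = (2*X)*(2 + X) = 2*X*(2 + X))
((48 + Y(4, -2))*(-100))*(-19) = ((48 + 2*(-2)*(2 - 2))*(-100))*(-19) = ((48 + 2*(-2)*0)*(-100))*(-19) = ((48 + 0)*(-100))*(-19) = (48*(-100))*(-19) = -4800*(-19) = 91200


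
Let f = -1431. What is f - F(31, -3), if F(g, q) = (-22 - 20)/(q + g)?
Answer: -2859/2 ≈ -1429.5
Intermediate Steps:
F(g, q) = -42/(g + q)
f - F(31, -3) = -1431 - (-42)/(31 - 3) = -1431 - (-42)/28 = -1431 - 1*(-3/2) = -1431 + 3/2 = -2859/2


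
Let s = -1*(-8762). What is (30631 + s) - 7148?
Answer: 32245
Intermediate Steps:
s = 8762
(30631 + s) - 7148 = (30631 + 8762) - 7148 = 39393 - 7148 = 32245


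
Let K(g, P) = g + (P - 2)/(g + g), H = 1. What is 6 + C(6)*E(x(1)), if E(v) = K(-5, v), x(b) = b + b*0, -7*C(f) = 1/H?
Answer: 67/10 ≈ 6.7000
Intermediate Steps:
C(f) = -1/7 (C(f) = -1/7/1 = -1/7*1 = -1/7)
K(g, P) = g + (-2 + P)/(2*g) (K(g, P) = g + (-2 + P)/((2*g)) = g + (-2 + P)*(1/(2*g)) = g + (-2 + P)/(2*g))
x(b) = b (x(b) = b + 0 = b)
E(v) = -24/5 - v/10 (E(v) = (-1 + (-5)**2 + v/2)/(-5) = -(-1 + 25 + v/2)/5 = -(24 + v/2)/5 = -24/5 - v/10)
6 + C(6)*E(x(1)) = 6 - (-24/5 - 1/10*1)/7 = 6 - (-24/5 - 1/10)/7 = 6 - 1/7*(-49/10) = 6 + 7/10 = 67/10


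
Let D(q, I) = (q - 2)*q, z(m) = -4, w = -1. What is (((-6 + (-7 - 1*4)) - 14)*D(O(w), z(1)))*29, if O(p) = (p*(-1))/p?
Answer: -2697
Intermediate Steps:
O(p) = -1 (O(p) = (-p)/p = -1)
D(q, I) = q*(-2 + q) (D(q, I) = (-2 + q)*q = q*(-2 + q))
(((-6 + (-7 - 1*4)) - 14)*D(O(w), z(1)))*29 = (((-6 + (-7 - 1*4)) - 14)*(-(-2 - 1)))*29 = (((-6 + (-7 - 4)) - 14)*(-1*(-3)))*29 = (((-6 - 11) - 14)*3)*29 = ((-17 - 14)*3)*29 = -31*3*29 = -93*29 = -2697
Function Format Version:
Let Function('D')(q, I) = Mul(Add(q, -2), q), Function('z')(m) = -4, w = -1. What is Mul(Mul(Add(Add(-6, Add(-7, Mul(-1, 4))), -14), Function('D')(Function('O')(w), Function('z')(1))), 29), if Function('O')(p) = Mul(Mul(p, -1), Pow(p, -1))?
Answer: -2697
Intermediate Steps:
Function('O')(p) = -1 (Function('O')(p) = Mul(Mul(-1, p), Pow(p, -1)) = -1)
Function('D')(q, I) = Mul(q, Add(-2, q)) (Function('D')(q, I) = Mul(Add(-2, q), q) = Mul(q, Add(-2, q)))
Mul(Mul(Add(Add(-6, Add(-7, Mul(-1, 4))), -14), Function('D')(Function('O')(w), Function('z')(1))), 29) = Mul(Mul(Add(Add(-6, Add(-7, Mul(-1, 4))), -14), Mul(-1, Add(-2, -1))), 29) = Mul(Mul(Add(Add(-6, Add(-7, -4)), -14), Mul(-1, -3)), 29) = Mul(Mul(Add(Add(-6, -11), -14), 3), 29) = Mul(Mul(Add(-17, -14), 3), 29) = Mul(Mul(-31, 3), 29) = Mul(-93, 29) = -2697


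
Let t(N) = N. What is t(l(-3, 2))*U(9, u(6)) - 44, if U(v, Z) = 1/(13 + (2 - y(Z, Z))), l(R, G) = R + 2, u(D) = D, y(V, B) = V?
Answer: -397/9 ≈ -44.111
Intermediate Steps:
l(R, G) = 2 + R
U(v, Z) = 1/(15 - Z) (U(v, Z) = 1/(13 + (2 - Z)) = 1/(15 - Z))
t(l(-3, 2))*U(9, u(6)) - 44 = (2 - 3)*(-1/(-15 + 6)) - 44 = -(-1)/(-9) - 44 = -(-1)*(-1)/9 - 44 = -1*1/9 - 44 = -1/9 - 44 = -397/9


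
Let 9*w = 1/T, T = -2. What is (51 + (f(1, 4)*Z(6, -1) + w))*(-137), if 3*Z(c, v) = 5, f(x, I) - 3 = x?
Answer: -142069/18 ≈ -7892.7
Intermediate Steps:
f(x, I) = 3 + x
Z(c, v) = 5/3 (Z(c, v) = (⅓)*5 = 5/3)
w = -1/18 (w = (⅑)/(-2) = (⅑)*(-½) = -1/18 ≈ -0.055556)
(51 + (f(1, 4)*Z(6, -1) + w))*(-137) = (51 + ((3 + 1)*(5/3) - 1/18))*(-137) = (51 + (4*(5/3) - 1/18))*(-137) = (51 + (20/3 - 1/18))*(-137) = (51 + 119/18)*(-137) = (1037/18)*(-137) = -142069/18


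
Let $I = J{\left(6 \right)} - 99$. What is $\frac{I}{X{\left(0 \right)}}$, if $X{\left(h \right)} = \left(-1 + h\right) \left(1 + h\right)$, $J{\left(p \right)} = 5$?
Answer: $94$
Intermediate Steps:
$X{\left(h \right)} = \left(1 + h\right) \left(-1 + h\right)$
$I = -94$ ($I = 5 - 99 = -94$)
$\frac{I}{X{\left(0 \right)}} = - \frac{94}{-1 + 0^{2}} = - \frac{94}{-1 + 0} = - \frac{94}{-1} = \left(-94\right) \left(-1\right) = 94$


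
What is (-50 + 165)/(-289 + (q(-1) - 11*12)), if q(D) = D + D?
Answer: -115/423 ≈ -0.27187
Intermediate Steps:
q(D) = 2*D
(-50 + 165)/(-289 + (q(-1) - 11*12)) = (-50 + 165)/(-289 + (2*(-1) - 11*12)) = 115/(-289 + (-2 - 132)) = 115/(-289 - 134) = 115/(-423) = 115*(-1/423) = -115/423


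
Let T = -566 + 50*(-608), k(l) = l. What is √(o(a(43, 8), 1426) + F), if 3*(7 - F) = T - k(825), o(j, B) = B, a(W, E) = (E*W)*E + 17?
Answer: √12030 ≈ 109.68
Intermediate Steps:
T = -30966 (T = -566 - 30400 = -30966)
a(W, E) = 17 + W*E² (a(W, E) = W*E² + 17 = 17 + W*E²)
F = 10604 (F = 7 - (-30966 - 1*825)/3 = 7 - (-30966 - 825)/3 = 7 - ⅓*(-31791) = 7 + 10597 = 10604)
√(o(a(43, 8), 1426) + F) = √(1426 + 10604) = √12030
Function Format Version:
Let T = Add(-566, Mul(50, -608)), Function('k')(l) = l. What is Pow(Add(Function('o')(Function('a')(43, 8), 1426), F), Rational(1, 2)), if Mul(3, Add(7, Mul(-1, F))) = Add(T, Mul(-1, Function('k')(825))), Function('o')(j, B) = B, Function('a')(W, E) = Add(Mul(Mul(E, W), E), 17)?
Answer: Pow(12030, Rational(1, 2)) ≈ 109.68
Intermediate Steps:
T = -30966 (T = Add(-566, -30400) = -30966)
Function('a')(W, E) = Add(17, Mul(W, Pow(E, 2))) (Function('a')(W, E) = Add(Mul(W, Pow(E, 2)), 17) = Add(17, Mul(W, Pow(E, 2))))
F = 10604 (F = Add(7, Mul(Rational(-1, 3), Add(-30966, Mul(-1, 825)))) = Add(7, Mul(Rational(-1, 3), Add(-30966, -825))) = Add(7, Mul(Rational(-1, 3), -31791)) = Add(7, 10597) = 10604)
Pow(Add(Function('o')(Function('a')(43, 8), 1426), F), Rational(1, 2)) = Pow(Add(1426, 10604), Rational(1, 2)) = Pow(12030, Rational(1, 2))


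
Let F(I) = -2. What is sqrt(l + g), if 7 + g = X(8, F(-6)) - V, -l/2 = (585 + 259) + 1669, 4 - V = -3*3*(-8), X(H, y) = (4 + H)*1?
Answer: I*sqrt(4953) ≈ 70.378*I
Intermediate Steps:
X(H, y) = 4 + H
V = -68 (V = 4 - (-3*3)*(-8) = 4 - (-9)*(-8) = 4 - 1*72 = 4 - 72 = -68)
l = -5026 (l = -2*((585 + 259) + 1669) = -2*(844 + 1669) = -2*2513 = -5026)
g = 73 (g = -7 + ((4 + 8) - 1*(-68)) = -7 + (12 + 68) = -7 + 80 = 73)
sqrt(l + g) = sqrt(-5026 + 73) = sqrt(-4953) = I*sqrt(4953)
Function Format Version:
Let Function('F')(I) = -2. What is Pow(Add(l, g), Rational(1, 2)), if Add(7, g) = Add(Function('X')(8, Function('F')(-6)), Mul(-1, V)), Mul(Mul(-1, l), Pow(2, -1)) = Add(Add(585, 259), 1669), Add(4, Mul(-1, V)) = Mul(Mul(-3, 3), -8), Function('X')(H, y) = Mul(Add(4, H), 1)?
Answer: Mul(I, Pow(4953, Rational(1, 2))) ≈ Mul(70.378, I)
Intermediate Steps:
Function('X')(H, y) = Add(4, H)
V = -68 (V = Add(4, Mul(-1, Mul(Mul(-3, 3), -8))) = Add(4, Mul(-1, Mul(-9, -8))) = Add(4, Mul(-1, 72)) = Add(4, -72) = -68)
l = -5026 (l = Mul(-2, Add(Add(585, 259), 1669)) = Mul(-2, Add(844, 1669)) = Mul(-2, 2513) = -5026)
g = 73 (g = Add(-7, Add(Add(4, 8), Mul(-1, -68))) = Add(-7, Add(12, 68)) = Add(-7, 80) = 73)
Pow(Add(l, g), Rational(1, 2)) = Pow(Add(-5026, 73), Rational(1, 2)) = Pow(-4953, Rational(1, 2)) = Mul(I, Pow(4953, Rational(1, 2)))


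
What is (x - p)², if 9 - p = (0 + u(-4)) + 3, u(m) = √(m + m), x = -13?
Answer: 353 - 76*I*√2 ≈ 353.0 - 107.48*I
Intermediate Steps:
u(m) = √2*√m (u(m) = √(2*m) = √2*√m)
p = 6 - 2*I*√2 (p = 9 - ((0 + √2*√(-4)) + 3) = 9 - ((0 + √2*(2*I)) + 3) = 9 - ((0 + 2*I*√2) + 3) = 9 - (2*I*√2 + 3) = 9 - (3 + 2*I*√2) = 9 + (-3 - 2*I*√2) = 6 - 2*I*√2 ≈ 6.0 - 2.8284*I)
(x - p)² = (-13 - (6 - 2*I*√2))² = (-13 + (-6 + 2*I*√2))² = (-19 + 2*I*√2)²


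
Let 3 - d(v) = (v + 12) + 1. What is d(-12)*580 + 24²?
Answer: 1736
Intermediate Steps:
d(v) = -10 - v (d(v) = 3 - ((v + 12) + 1) = 3 - ((12 + v) + 1) = 3 - (13 + v) = 3 + (-13 - v) = -10 - v)
d(-12)*580 + 24² = (-10 - 1*(-12))*580 + 24² = (-10 + 12)*580 + 576 = 2*580 + 576 = 1160 + 576 = 1736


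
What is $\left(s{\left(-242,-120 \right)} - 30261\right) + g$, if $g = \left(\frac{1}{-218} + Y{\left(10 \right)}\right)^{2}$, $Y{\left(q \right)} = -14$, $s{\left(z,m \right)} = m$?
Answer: $- \frac{1434505835}{47524} \approx -30185.0$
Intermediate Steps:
$g = \frac{9320809}{47524}$ ($g = \left(\frac{1}{-218} - 14\right)^{2} = \left(- \frac{1}{218} - 14\right)^{2} = \left(- \frac{3053}{218}\right)^{2} = \frac{9320809}{47524} \approx 196.13$)
$\left(s{\left(-242,-120 \right)} - 30261\right) + g = \left(-120 - 30261\right) + \frac{9320809}{47524} = -30381 + \frac{9320809}{47524} = - \frac{1434505835}{47524}$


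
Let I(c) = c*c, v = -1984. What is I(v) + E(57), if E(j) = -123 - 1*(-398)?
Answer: 3936531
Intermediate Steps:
E(j) = 275 (E(j) = -123 + 398 = 275)
I(c) = c²
I(v) + E(57) = (-1984)² + 275 = 3936256 + 275 = 3936531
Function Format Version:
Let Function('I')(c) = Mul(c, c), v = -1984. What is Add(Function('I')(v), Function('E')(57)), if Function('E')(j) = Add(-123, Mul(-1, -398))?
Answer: 3936531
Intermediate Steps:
Function('E')(j) = 275 (Function('E')(j) = Add(-123, 398) = 275)
Function('I')(c) = Pow(c, 2)
Add(Function('I')(v), Function('E')(57)) = Add(Pow(-1984, 2), 275) = Add(3936256, 275) = 3936531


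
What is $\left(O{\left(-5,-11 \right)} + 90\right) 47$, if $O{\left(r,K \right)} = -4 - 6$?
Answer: $3760$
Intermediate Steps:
$O{\left(r,K \right)} = -10$
$\left(O{\left(-5,-11 \right)} + 90\right) 47 = \left(-10 + 90\right) 47 = 80 \cdot 47 = 3760$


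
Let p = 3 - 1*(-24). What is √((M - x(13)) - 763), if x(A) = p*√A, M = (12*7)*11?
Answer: √(161 - 27*√13) ≈ 7.9781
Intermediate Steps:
p = 27 (p = 3 + 24 = 27)
M = 924 (M = 84*11 = 924)
x(A) = 27*√A
√((M - x(13)) - 763) = √((924 - 27*√13) - 763) = √(161 - 27*√13)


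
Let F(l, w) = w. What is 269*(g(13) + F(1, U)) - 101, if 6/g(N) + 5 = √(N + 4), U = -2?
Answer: -6591/4 - 807*√17/4 ≈ -2479.6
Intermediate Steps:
g(N) = 6/(-5 + √(4 + N)) (g(N) = 6/(-5 + √(N + 4)) = 6/(-5 + √(4 + N)))
269*(g(13) + F(1, U)) - 101 = 269*(6/(-5 + √(4 + 13)) - 2) - 101 = 269*(6/(-5 + √17) - 2) - 101 = 269*(-2 + 6/(-5 + √17)) - 101 = (-538 + 1614/(-5 + √17)) - 101 = -639 + 1614/(-5 + √17)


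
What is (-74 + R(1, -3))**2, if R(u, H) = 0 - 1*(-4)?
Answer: 4900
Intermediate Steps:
R(u, H) = 4 (R(u, H) = 0 + 4 = 4)
(-74 + R(1, -3))**2 = (-74 + 4)**2 = (-70)**2 = 4900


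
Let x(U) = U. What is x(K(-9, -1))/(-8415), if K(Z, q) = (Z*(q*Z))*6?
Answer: 54/935 ≈ 0.057754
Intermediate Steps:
K(Z, q) = 6*q*Z² (K(Z, q) = (Z*(Z*q))*6 = (q*Z²)*6 = 6*q*Z²)
x(K(-9, -1))/(-8415) = (6*(-1)*(-9)²)/(-8415) = (6*(-1)*81)*(-1/8415) = -486*(-1/8415) = 54/935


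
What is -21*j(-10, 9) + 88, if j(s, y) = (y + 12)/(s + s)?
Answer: 2201/20 ≈ 110.05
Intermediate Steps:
j(s, y) = (12 + y)/(2*s) (j(s, y) = (12 + y)/((2*s)) = (12 + y)*(1/(2*s)) = (12 + y)/(2*s))
-21*j(-10, 9) + 88 = -21*(12 + 9)/(2*(-10)) + 88 = -21*(-1)*21/(2*10) + 88 = -21*(-21/20) + 88 = 441/20 + 88 = 2201/20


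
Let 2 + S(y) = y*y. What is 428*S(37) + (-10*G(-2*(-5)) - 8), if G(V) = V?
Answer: 584968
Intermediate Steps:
S(y) = -2 + y**2 (S(y) = -2 + y*y = -2 + y**2)
428*S(37) + (-10*G(-2*(-5)) - 8) = 428*(-2 + 37**2) + (-(-20)*(-5) - 8) = 428*(-2 + 1369) + (-10*10 - 8) = 428*1367 + (-100 - 8) = 585076 - 108 = 584968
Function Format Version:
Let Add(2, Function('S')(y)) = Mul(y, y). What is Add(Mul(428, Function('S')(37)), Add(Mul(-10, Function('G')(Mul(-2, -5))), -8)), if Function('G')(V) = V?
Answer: 584968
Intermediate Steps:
Function('S')(y) = Add(-2, Pow(y, 2)) (Function('S')(y) = Add(-2, Mul(y, y)) = Add(-2, Pow(y, 2)))
Add(Mul(428, Function('S')(37)), Add(Mul(-10, Function('G')(Mul(-2, -5))), -8)) = Add(Mul(428, Add(-2, Pow(37, 2))), Add(Mul(-10, Mul(-2, -5)), -8)) = Add(Mul(428, Add(-2, 1369)), Add(Mul(-10, 10), -8)) = Add(Mul(428, 1367), Add(-100, -8)) = Add(585076, -108) = 584968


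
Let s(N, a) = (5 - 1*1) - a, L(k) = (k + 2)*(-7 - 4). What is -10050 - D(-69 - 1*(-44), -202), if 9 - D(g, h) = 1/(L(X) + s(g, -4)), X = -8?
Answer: -744365/74 ≈ -10059.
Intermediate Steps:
L(k) = -22 - 11*k (L(k) = (2 + k)*(-11) = -22 - 11*k)
s(N, a) = 4 - a (s(N, a) = (5 - 1) - a = 4 - a)
D(g, h) = 665/74 (D(g, h) = 9 - 1/((-22 - 11*(-8)) + (4 - 1*(-4))) = 9 - 1/((-22 + 88) + (4 + 4)) = 9 - 1/(66 + 8) = 9 - 1/74 = 665/74)
-10050 - D(-69 - 1*(-44), -202) = -10050 - 1*665/74 = -10050 - 665/74 = -744365/74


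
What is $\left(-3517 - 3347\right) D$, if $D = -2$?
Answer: $13728$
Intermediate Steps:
$\left(-3517 - 3347\right) D = \left(-3517 - 3347\right) \left(-2\right) = \left(-6864\right) \left(-2\right) = 13728$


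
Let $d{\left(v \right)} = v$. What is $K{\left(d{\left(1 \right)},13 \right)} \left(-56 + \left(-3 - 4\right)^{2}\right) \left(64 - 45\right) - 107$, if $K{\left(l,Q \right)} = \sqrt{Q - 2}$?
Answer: $-107 - 133 \sqrt{11} \approx -548.11$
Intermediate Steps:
$K{\left(l,Q \right)} = \sqrt{-2 + Q}$
$K{\left(d{\left(1 \right)},13 \right)} \left(-56 + \left(-3 - 4\right)^{2}\right) \left(64 - 45\right) - 107 = \sqrt{-2 + 13} \left(-56 + \left(-3 - 4\right)^{2}\right) \left(64 - 45\right) - 107 = \sqrt{11} \left(-56 + \left(-7\right)^{2}\right) 19 - 107 = \sqrt{11} \left(-56 + 49\right) 19 - 107 = \sqrt{11} \left(\left(-7\right) 19\right) - 107 = \sqrt{11} \left(-133\right) - 107 = - 133 \sqrt{11} - 107 = -107 - 133 \sqrt{11}$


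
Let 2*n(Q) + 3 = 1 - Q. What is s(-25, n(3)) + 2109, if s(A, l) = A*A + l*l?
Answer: 10961/4 ≈ 2740.3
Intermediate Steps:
n(Q) = -1 - Q/2 (n(Q) = -3/2 + (1 - Q)/2 = -3/2 + (½ - Q/2) = -1 - Q/2)
s(A, l) = A² + l²
s(-25, n(3)) + 2109 = ((-25)² + (-1 - ½*3)²) + 2109 = (625 + (-1 - 3/2)²) + 2109 = (625 + (-5/2)²) + 2109 = (625 + 25/4) + 2109 = 2525/4 + 2109 = 10961/4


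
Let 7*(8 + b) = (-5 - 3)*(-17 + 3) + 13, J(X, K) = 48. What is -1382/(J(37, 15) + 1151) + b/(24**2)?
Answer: -1829831/1611456 ≈ -1.1355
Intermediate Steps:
b = 69/7 (b = -8 + ((-5 - 3)*(-17 + 3) + 13)/7 = -8 + (-8*(-14) + 13)/7 = -8 + (112 + 13)/7 = -8 + (1/7)*125 = -8 + 125/7 = 69/7 ≈ 9.8571)
-1382/(J(37, 15) + 1151) + b/(24**2) = -1382/(48 + 1151) + 69/(7*(24**2)) = -1382/1199 + (69/7)/576 = -1382*1/1199 + (69/7)*(1/576) = -1382/1199 + 23/1344 = -1829831/1611456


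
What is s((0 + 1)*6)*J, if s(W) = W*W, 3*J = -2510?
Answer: -30120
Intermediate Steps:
J = -2510/3 (J = (1/3)*(-2510) = -2510/3 ≈ -836.67)
s(W) = W**2
s((0 + 1)*6)*J = ((0 + 1)*6)**2*(-2510/3) = (1*6)**2*(-2510/3) = 6**2*(-2510/3) = 36*(-2510/3) = -30120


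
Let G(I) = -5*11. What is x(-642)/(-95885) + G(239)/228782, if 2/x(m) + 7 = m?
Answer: -3422157511/14236958583430 ≈ -0.00024037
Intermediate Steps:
G(I) = -55
x(m) = 2/(-7 + m)
x(-642)/(-95885) + G(239)/228782 = (2/(-7 - 642))/(-95885) - 55/228782 = (2/(-649))*(-1/95885) - 55*1/228782 = (2*(-1/649))*(-1/95885) - 55/228782 = -2/649*(-1/95885) - 55/228782 = 2/62229365 - 55/228782 = -3422157511/14236958583430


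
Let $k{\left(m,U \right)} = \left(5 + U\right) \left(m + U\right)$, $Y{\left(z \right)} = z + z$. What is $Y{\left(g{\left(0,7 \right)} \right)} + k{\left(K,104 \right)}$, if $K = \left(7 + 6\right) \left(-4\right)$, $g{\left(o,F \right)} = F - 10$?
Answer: $5662$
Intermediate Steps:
$g{\left(o,F \right)} = -10 + F$
$Y{\left(z \right)} = 2 z$
$K = -52$ ($K = 13 \left(-4\right) = -52$)
$k{\left(m,U \right)} = \left(5 + U\right) \left(U + m\right)$
$Y{\left(g{\left(0,7 \right)} \right)} + k{\left(K,104 \right)} = 2 \left(-10 + 7\right) + \left(104^{2} + 5 \cdot 104 + 5 \left(-52\right) + 104 \left(-52\right)\right) = 2 \left(-3\right) + \left(10816 + 520 - 260 - 5408\right) = -6 + 5668 = 5662$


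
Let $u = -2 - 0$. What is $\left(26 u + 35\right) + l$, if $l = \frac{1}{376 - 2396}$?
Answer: $- \frac{34341}{2020} \approx -17.0$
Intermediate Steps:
$u = -2$ ($u = -2 + 0 = -2$)
$l = - \frac{1}{2020}$ ($l = \frac{1}{-2020} = - \frac{1}{2020} \approx -0.00049505$)
$\left(26 u + 35\right) + l = \left(26 \left(-2\right) + 35\right) - \frac{1}{2020} = \left(-52 + 35\right) - \frac{1}{2020} = -17 - \frac{1}{2020} = - \frac{34341}{2020}$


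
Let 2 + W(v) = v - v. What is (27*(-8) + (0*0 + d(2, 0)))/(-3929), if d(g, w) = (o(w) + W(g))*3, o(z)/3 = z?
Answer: 222/3929 ≈ 0.056503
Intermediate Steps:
W(v) = -2 (W(v) = -2 + (v - v) = -2 + 0 = -2)
o(z) = 3*z
d(g, w) = -6 + 9*w (d(g, w) = (3*w - 2)*3 = (-2 + 3*w)*3 = -6 + 9*w)
(27*(-8) + (0*0 + d(2, 0)))/(-3929) = (27*(-8) + (0*0 + (-6 + 9*0)))/(-3929) = (-216 + (0 + (-6 + 0)))*(-1/3929) = (-216 + (0 - 6))*(-1/3929) = (-216 - 6)*(-1/3929) = -222*(-1/3929) = 222/3929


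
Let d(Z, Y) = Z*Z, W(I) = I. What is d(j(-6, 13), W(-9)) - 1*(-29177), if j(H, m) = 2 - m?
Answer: 29298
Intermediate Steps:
d(Z, Y) = Z**2
d(j(-6, 13), W(-9)) - 1*(-29177) = (2 - 1*13)**2 - 1*(-29177) = (2 - 13)**2 + 29177 = (-11)**2 + 29177 = 121 + 29177 = 29298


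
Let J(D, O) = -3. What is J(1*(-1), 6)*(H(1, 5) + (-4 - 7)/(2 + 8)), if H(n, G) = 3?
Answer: -57/10 ≈ -5.7000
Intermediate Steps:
J(1*(-1), 6)*(H(1, 5) + (-4 - 7)/(2 + 8)) = -3*(3 + (-4 - 7)/(2 + 8)) = -3*(3 - 11/10) = -3*19/10 = -57/10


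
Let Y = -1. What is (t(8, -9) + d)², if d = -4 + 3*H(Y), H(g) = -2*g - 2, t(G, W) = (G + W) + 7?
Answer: 4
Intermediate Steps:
t(G, W) = 7 + G + W
H(g) = -2 - 2*g
d = -4 (d = -4 + 3*(-2 - 2*(-1)) = -4 + 3*(-2 + 2) = -4 + 3*0 = -4 + 0 = -4)
(t(8, -9) + d)² = ((7 + 8 - 9) - 4)² = (6 - 4)² = 2² = 4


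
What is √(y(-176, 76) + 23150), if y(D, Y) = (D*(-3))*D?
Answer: I*√69778 ≈ 264.16*I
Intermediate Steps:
y(D, Y) = -3*D² (y(D, Y) = (-3*D)*D = -3*D²)
√(y(-176, 76) + 23150) = √(-3*(-176)² + 23150) = √(-3*30976 + 23150) = √(-92928 + 23150) = √(-69778) = I*√69778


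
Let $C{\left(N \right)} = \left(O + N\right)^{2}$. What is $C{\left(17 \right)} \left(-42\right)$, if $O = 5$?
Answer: $-20328$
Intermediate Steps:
$C{\left(N \right)} = \left(5 + N\right)^{2}$
$C{\left(17 \right)} \left(-42\right) = \left(5 + 17\right)^{2} \left(-42\right) = 22^{2} \left(-42\right) = 484 \left(-42\right) = -20328$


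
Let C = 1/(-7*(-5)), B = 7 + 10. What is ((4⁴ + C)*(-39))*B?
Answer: -5941143/35 ≈ -1.6975e+5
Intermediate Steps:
B = 17
C = 1/35 ≈ 0.028571
((4⁴ + C)*(-39))*B = ((4⁴ + 1/35)*(-39))*17 = ((256 + 1/35)*(-39))*17 = ((8961/35)*(-39))*17 = -349479/35*17 = -5941143/35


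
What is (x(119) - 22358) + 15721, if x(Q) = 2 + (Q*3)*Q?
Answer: 35848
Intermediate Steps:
x(Q) = 2 + 3*Q**2 (x(Q) = 2 + (3*Q)*Q = 2 + 3*Q**2)
(x(119) - 22358) + 15721 = ((2 + 3*119**2) - 22358) + 15721 = ((2 + 3*14161) - 22358) + 15721 = ((2 + 42483) - 22358) + 15721 = (42485 - 22358) + 15721 = 20127 + 15721 = 35848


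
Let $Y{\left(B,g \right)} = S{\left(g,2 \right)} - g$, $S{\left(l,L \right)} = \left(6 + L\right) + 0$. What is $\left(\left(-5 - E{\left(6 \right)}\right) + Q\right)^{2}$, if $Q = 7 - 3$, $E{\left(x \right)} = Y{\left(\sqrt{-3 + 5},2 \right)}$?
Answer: $49$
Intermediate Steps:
$S{\left(l,L \right)} = 6 + L$
$Y{\left(B,g \right)} = 8 - g$ ($Y{\left(B,g \right)} = \left(6 + 2\right) - g = 8 - g$)
$E{\left(x \right)} = 6$ ($E{\left(x \right)} = 8 - 2 = 6$)
$Q = 4$ ($Q = 7 - 3 = 4$)
$\left(\left(-5 - E{\left(6 \right)}\right) + Q\right)^{2} = \left(\left(-5 - 6\right) + 4\right)^{2} = \left(-11 + 4\right)^{2} = \left(-7\right)^{2} = 49$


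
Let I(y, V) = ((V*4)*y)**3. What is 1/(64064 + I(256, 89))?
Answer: 1/756954699987520 ≈ 1.3211e-15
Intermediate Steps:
I(y, V) = 64*V**3*y**3 (I(y, V) = ((4*V)*y)**3 = (4*V*y)**3 = 64*V**3*y**3)
1/(64064 + I(256, 89)) = 1/(64064 + 64*89**3*256**3) = 1/(64064 + 64*704969*16777216) = 1/(64064 + 756954699923456) = 1/756954699987520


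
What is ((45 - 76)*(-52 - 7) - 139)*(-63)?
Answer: -106470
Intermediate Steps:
((45 - 76)*(-52 - 7) - 139)*(-63) = (-31*(-59) - 139)*(-63) = (1829 - 139)*(-63) = 1690*(-63) = -106470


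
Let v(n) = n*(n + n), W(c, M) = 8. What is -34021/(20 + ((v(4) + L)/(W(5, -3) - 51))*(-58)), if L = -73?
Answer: 1462903/1518 ≈ 963.70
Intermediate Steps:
v(n) = 2*n² (v(n) = n*(2*n) = 2*n²)
-34021/(20 + ((v(4) + L)/(W(5, -3) - 51))*(-58)) = -34021/(20 + ((2*4² - 73)/(8 - 51))*(-58)) = -34021/(20 + ((2*16 - 73)/(-43))*(-58)) = -34021/(20 + ((32 - 73)*(-1/43))*(-58)) = -34021/(20 - 41*(-1/43)*(-58)) = -34021/(20 + (41/43)*(-58)) = -34021/(20 - 2378/43) = -34021/(-1518/43) = -34021*(-43/1518) = 1462903/1518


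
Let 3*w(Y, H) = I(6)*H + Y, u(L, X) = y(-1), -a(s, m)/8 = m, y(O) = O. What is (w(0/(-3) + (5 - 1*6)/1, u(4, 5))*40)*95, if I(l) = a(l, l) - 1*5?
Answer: 197600/3 ≈ 65867.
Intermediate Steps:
a(s, m) = -8*m
I(l) = -5 - 8*l (I(l) = -8*l - 1*5 = -8*l - 5 = -5 - 8*l)
u(L, X) = -1
w(Y, H) = -53*H/3 + Y/3 (w(Y, H) = ((-5 - 8*6)*H + Y)/3 = ((-5 - 48)*H + Y)/3 = (-53*H + Y)/3 = (Y - 53*H)/3 = -53*H/3 + Y/3)
(w(0/(-3) + (5 - 1*6)/1, u(4, 5))*40)*95 = ((-53/3*(-1) + (0/(-3) + (5 - 1*6)/1)/3)*40)*95 = ((53/3 + (0*(-⅓) + (5 - 6)*1)/3)*40)*95 = ((53/3 + (0 - 1*1)/3)*40)*95 = ((53/3 + (0 - 1)/3)*40)*95 = ((53/3 + (⅓)*(-1))*40)*95 = ((53/3 - ⅓)*40)*95 = ((52/3)*40)*95 = (2080/3)*95 = 197600/3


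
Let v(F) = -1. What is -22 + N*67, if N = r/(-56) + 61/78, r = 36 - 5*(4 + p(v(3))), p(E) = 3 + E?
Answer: 25355/1092 ≈ 23.219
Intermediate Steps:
r = 6 (r = 36 - 5*(4 + (3 - 1)) = 36 - 5*(4 + 2) = 36 - 5*6 = 36 - 1*30 = 36 - 30 = 6)
N = 737/1092 (N = 6/(-56) + 61/78 = 6*(-1/56) + 61*(1/78) = -3/28 + 61/78 = 737/1092 ≈ 0.67491)
-22 + N*67 = -22 + (737/1092)*67 = -22 + 49379/1092 = 25355/1092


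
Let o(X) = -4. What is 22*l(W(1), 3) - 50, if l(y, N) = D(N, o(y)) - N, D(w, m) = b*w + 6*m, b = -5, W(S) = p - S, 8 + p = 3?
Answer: -974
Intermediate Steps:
p = -5 (p = -8 + 3 = -5)
W(S) = -5 - S
D(w, m) = -5*w + 6*m
l(y, N) = -24 - 6*N (l(y, N) = (-5*N + 6*(-4)) - N = (-5*N - 24) - N = (-24 - 5*N) - N = -24 - 6*N)
22*l(W(1), 3) - 50 = 22*(-24 - 6*3) - 50 = 22*(-24 - 18) - 50 = 22*(-42) - 50 = -924 - 50 = -974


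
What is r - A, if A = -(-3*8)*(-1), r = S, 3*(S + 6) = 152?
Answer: 206/3 ≈ 68.667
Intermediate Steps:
S = 134/3 (S = -6 + (⅓)*152 = -6 + 152/3 = 134/3 ≈ 44.667)
r = 134/3 ≈ 44.667
A = -24 (A = -(-24)*(-1) = -1*24 = -24)
r - A = 134/3 - 1*(-24) = 134/3 + 24 = 206/3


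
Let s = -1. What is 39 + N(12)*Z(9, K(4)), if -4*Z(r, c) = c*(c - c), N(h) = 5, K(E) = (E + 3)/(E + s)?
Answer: 39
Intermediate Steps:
K(E) = (3 + E)/(-1 + E) (K(E) = (E + 3)/(E - 1) = (3 + E)/(-1 + E))
Z(r, c) = 0 (Z(r, c) = -c*(c - c)/4 = -c*0/4 = -1/4*0 = 0)
39 + N(12)*Z(9, K(4)) = 39 + 5*0 = 39 + 0 = 39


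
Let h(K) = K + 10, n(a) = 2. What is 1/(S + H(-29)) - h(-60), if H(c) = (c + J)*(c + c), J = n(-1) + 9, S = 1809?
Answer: 142651/2853 ≈ 50.000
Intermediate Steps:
h(K) = 10 + K
J = 11 (J = 2 + 9 = 11)
H(c) = 2*c*(11 + c) (H(c) = (c + 11)*(c + c) = (11 + c)*(2*c) = 2*c*(11 + c))
1/(S + H(-29)) - h(-60) = 1/(1809 + 2*(-29)*(11 - 29)) - (10 - 60) = 1/(1809 + 2*(-29)*(-18)) - 1*(-50) = 1/(1809 + 1044) + 50 = 1/2853 + 50 = 142651/2853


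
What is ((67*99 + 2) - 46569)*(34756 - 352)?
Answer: -1373889336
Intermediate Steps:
((67*99 + 2) - 46569)*(34756 - 352) = ((6633 + 2) - 46569)*34404 = (6635 - 46569)*34404 = -39934*34404 = -1373889336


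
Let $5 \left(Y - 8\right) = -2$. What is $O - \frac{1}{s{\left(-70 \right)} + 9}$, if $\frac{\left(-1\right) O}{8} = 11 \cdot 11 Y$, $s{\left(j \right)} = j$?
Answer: $- \frac{2243819}{305} \approx -7356.8$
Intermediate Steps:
$Y = \frac{38}{5}$ ($Y = 8 + \frac{1}{5} \left(-2\right) = 8 - \frac{2}{5} = \frac{38}{5} \approx 7.6$)
$O = - \frac{36784}{5}$ ($O = - 8 \cdot 11 \cdot 11 \cdot \frac{38}{5} = - 8 \cdot 121 \cdot \frac{38}{5} = \left(-8\right) \frac{4598}{5} = - \frac{36784}{5} \approx -7356.8$)
$O - \frac{1}{s{\left(-70 \right)} + 9} = - \frac{36784}{5} - \frac{1}{-70 + 9} = - \frac{36784}{5} - \frac{1}{-61} = - \frac{36784}{5} - - \frac{1}{61} = - \frac{36784}{5} + \frac{1}{61} = - \frac{2243819}{305}$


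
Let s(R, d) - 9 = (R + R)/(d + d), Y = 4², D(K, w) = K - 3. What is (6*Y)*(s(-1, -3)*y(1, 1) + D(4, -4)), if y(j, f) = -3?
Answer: -2592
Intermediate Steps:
D(K, w) = -3 + K
Y = 16
s(R, d) = 9 + R/d (s(R, d) = 9 + (R + R)/(d + d) = 9 + (2*R)/((2*d)) = 9 + (2*R)*(1/(2*d)) = 9 + R/d)
(6*Y)*(s(-1, -3)*y(1, 1) + D(4, -4)) = (6*16)*((9 - 1/(-3))*(-3) + (-3 + 4)) = 96*((9 - 1*(-⅓))*(-3) + 1) = 96*((9 + ⅓)*(-3) + 1) = 96*((28/3)*(-3) + 1) = 96*(-28 + 1) = 96*(-27) = -2592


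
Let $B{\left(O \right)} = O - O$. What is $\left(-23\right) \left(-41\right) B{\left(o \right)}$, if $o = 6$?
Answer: $0$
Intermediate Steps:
$B{\left(O \right)} = 0$
$\left(-23\right) \left(-41\right) B{\left(o \right)} = \left(-23\right) \left(-41\right) 0 = 943 \cdot 0 = 0$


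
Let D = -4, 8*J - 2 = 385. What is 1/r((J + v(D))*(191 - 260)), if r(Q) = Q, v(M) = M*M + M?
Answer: -8/33327 ≈ -0.00024005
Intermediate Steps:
J = 387/8 (J = ¼ + (⅛)*385 = ¼ + 385/8 = 387/8 ≈ 48.375)
v(M) = M + M² (v(M) = M² + M = M + M²)
1/r((J + v(D))*(191 - 260)) = 1/((387/8 - 4*(1 - 4))*(191 - 260)) = 1/((387/8 - 4*(-3))*(-69)) = 1/((387/8 + 12)*(-69)) = 1/((483/8)*(-69)) = 1/(-33327/8) = -8/33327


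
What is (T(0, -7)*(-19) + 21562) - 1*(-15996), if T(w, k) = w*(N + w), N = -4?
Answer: 37558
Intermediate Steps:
T(w, k) = w*(-4 + w)
(T(0, -7)*(-19) + 21562) - 1*(-15996) = ((0*(-4 + 0))*(-19) + 21562) - 1*(-15996) = ((0*(-4))*(-19) + 21562) + 15996 = (0*(-19) + 21562) + 15996 = (0 + 21562) + 15996 = 21562 + 15996 = 37558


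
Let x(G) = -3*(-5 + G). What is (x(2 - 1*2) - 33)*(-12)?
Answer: 216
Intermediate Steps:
x(G) = 15 - 3*G
(x(2 - 1*2) - 33)*(-12) = ((15 - 3*(2 - 1*2)) - 33)*(-12) = ((15 - 3*(2 - 2)) - 33)*(-12) = ((15 - 3*0) - 33)*(-12) = ((15 + 0) - 33)*(-12) = (15 - 33)*(-12) = -18*(-12) = 216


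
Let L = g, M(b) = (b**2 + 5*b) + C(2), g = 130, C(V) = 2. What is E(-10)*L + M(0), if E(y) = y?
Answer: -1298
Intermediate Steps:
M(b) = 2 + b**2 + 5*b (M(b) = (b**2 + 5*b) + 2 = 2 + b**2 + 5*b)
L = 130
E(-10)*L + M(0) = -10*130 + (2 + 0**2 + 5*0) = -1300 + (2 + 0 + 0) = -1300 + 2 = -1298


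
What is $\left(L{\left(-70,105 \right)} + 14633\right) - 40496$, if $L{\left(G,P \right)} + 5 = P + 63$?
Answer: $-25700$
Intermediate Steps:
$L{\left(G,P \right)} = 58 + P$ ($L{\left(G,P \right)} = -5 + \left(P + 63\right) = -5 + \left(63 + P\right) = 58 + P$)
$\left(L{\left(-70,105 \right)} + 14633\right) - 40496 = \left(\left(58 + 105\right) + 14633\right) - 40496 = \left(163 + 14633\right) - 40496 = 14796 - 40496 = -25700$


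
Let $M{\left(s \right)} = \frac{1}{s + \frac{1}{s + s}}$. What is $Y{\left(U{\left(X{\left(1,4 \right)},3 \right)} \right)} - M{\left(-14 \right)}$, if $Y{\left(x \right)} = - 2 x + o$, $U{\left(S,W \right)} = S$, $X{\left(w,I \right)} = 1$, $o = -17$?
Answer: $- \frac{7439}{393} \approx -18.929$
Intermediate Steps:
$Y{\left(x \right)} = -17 - 2 x$ ($Y{\left(x \right)} = - 2 x - 17 = -17 - 2 x$)
$M{\left(s \right)} = \frac{1}{s + \frac{1}{2 s}}$
$Y{\left(U{\left(X{\left(1,4 \right)},3 \right)} \right)} - M{\left(-14 \right)} = \left(-17 - 2\right) - 2 \left(-14\right) \frac{1}{1 + 2 \left(-14\right)^{2}} = \left(-17 - 2\right) - 2 \left(-14\right) \frac{1}{1 + 2 \cdot 196} = -19 - 2 \left(-14\right) \frac{1}{1 + 392} = -19 - 2 \left(-14\right) \frac{1}{393} = -19 - - \frac{28}{393} = -19 + \frac{28}{393} = - \frac{7439}{393}$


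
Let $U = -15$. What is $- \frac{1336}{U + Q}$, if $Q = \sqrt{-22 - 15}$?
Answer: $\frac{10020}{131} + \frac{668 i \sqrt{37}}{131} \approx 76.489 + 31.017 i$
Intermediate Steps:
$Q = i \sqrt{37}$ ($Q = \sqrt{-37} = i \sqrt{37} \approx 6.0828 i$)
$- \frac{1336}{U + Q} = - \frac{1336}{-15 + i \sqrt{37}}$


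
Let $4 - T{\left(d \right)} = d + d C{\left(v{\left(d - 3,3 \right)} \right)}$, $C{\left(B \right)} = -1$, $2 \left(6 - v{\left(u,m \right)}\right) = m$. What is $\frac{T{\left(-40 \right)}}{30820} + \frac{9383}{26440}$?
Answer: $\frac{14464491}{40744040} \approx 0.35501$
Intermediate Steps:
$v{\left(u,m \right)} = 6 - \frac{m}{2}$
$T{\left(d \right)} = 4$ ($T{\left(d \right)} = 4 - \left(d + d \left(-1\right)\right) = 4 - \left(d - d\right) = 4 - 0 = 4 + 0 = 4$)
$\frac{T{\left(-40 \right)}}{30820} + \frac{9383}{26440} = \frac{4}{30820} + \frac{9383}{26440} = 4 \cdot \frac{1}{30820} + 9383 \cdot \frac{1}{26440} = \frac{1}{7705} + \frac{9383}{26440} = \frac{14464491}{40744040}$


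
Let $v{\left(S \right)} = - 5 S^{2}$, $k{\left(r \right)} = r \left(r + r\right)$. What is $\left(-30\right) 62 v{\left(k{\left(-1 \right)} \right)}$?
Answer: $37200$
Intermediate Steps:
$k{\left(r \right)} = 2 r^{2}$ ($k{\left(r \right)} = r 2 r = 2 r^{2}$)
$\left(-30\right) 62 v{\left(k{\left(-1 \right)} \right)} = \left(-30\right) 62 \left(- 5 \left(2 \left(-1\right)^{2}\right)^{2}\right) = - 1860 \left(- 5 \left(2 \cdot 1\right)^{2}\right) = - 1860 \left(- 5 \cdot 2^{2}\right) = - 1860 \left(\left(-5\right) 4\right) = \left(-1860\right) \left(-20\right) = 37200$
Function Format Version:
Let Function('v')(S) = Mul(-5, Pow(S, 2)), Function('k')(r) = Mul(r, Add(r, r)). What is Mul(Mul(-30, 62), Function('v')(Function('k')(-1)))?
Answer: 37200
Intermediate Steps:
Function('k')(r) = Mul(2, Pow(r, 2)) (Function('k')(r) = Mul(r, Mul(2, r)) = Mul(2, Pow(r, 2)))
Mul(Mul(-30, 62), Function('v')(Function('k')(-1))) = Mul(Mul(-30, 62), Mul(-5, Pow(Mul(2, Pow(-1, 2)), 2))) = Mul(-1860, Mul(-5, Pow(Mul(2, 1), 2))) = Mul(-1860, Mul(-5, Pow(2, 2))) = Mul(-1860, Mul(-5, 4)) = Mul(-1860, -20) = 37200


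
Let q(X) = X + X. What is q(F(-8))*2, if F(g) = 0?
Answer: 0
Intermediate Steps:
q(X) = 2*X
q(F(-8))*2 = (2*0)*2 = 0*2 = 0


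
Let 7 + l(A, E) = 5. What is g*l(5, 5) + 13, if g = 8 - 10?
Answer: 17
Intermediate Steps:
l(A, E) = -2 (l(A, E) = -7 + 5 = -2)
g = -2
g*l(5, 5) + 13 = -2*(-2) + 13 = 4 + 13 = 17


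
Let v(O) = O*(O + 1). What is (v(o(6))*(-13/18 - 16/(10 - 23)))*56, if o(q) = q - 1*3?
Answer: 13328/39 ≈ 341.74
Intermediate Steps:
o(q) = -3 + q (o(q) = q - 3 = -3 + q)
v(O) = O*(1 + O)
(v(o(6))*(-13/18 - 16/(10 - 23)))*56 = (((-3 + 6)*(1 + (-3 + 6)))*(-13/18 - 16/(10 - 23)))*56 = ((3*(1 + 3))*(-13*1/18 - 16/(-13)))*56 = ((3*4)*(-13/18 - 16*(-1/13)))*56 = (12*(-13/18 + 16/13))*56 = (12*(119/234))*56 = (238/39)*56 = 13328/39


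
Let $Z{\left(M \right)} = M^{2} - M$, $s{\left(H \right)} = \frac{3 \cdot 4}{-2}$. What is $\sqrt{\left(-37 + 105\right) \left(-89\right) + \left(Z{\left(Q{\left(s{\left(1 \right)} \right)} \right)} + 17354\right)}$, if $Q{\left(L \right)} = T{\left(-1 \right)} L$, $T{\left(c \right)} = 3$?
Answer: $2 \sqrt{2911} \approx 107.91$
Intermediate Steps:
$s{\left(H \right)} = -6$ ($s{\left(H \right)} = 12 \left(- \frac{1}{2}\right) = -6$)
$Q{\left(L \right)} = 3 L$
$\sqrt{\left(-37 + 105\right) \left(-89\right) + \left(Z{\left(Q{\left(s{\left(1 \right)} \right)} \right)} + 17354\right)} = \sqrt{\left(-37 + 105\right) \left(-89\right) + \left(3 \left(-6\right) \left(-1 + 3 \left(-6\right)\right) + 17354\right)} = \sqrt{68 \left(-89\right) + \left(- 18 \left(-1 - 18\right) + 17354\right)} = \sqrt{-6052 + \left(\left(-18\right) \left(-19\right) + 17354\right)} = \sqrt{-6052 + \left(342 + 17354\right)} = \sqrt{-6052 + 17696} = \sqrt{11644} = 2 \sqrt{2911}$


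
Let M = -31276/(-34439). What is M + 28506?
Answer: 981749410/34439 ≈ 28507.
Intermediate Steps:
M = 31276/34439 (M = -31276*(-1/34439) = 31276/34439 ≈ 0.90816)
M + 28506 = 31276/34439 + 28506 = 981749410/34439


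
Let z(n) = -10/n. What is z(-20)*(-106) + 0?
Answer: -53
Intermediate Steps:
z(-20)*(-106) + 0 = -10/(-20)*(-106) + 0 = -10*(-1/20)*(-106) + 0 = (½)*(-106) + 0 = -53 + 0 = -53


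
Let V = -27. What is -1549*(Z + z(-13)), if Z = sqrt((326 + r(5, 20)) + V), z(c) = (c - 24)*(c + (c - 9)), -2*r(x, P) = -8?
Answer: -2005955 - 1549*sqrt(303) ≈ -2.0329e+6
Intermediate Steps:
r(x, P) = 4 (r(x, P) = -1/2*(-8) = 4)
z(c) = (-24 + c)*(-9 + 2*c) (z(c) = (-24 + c)*(c + (-9 + c)) = (-24 + c)*(-9 + 2*c))
Z = sqrt(303) (Z = sqrt((326 + 4) - 27) = sqrt(330 - 27) = sqrt(303) ≈ 17.407)
-1549*(Z + z(-13)) = -1549*(sqrt(303) + (216 - 57*(-13) + 2*(-13)**2)) = -1549*(sqrt(303) + (216 + 741 + 2*169)) = -1549*(sqrt(303) + (216 + 741 + 338)) = -1549*(sqrt(303) + 1295) = -1549*(1295 + sqrt(303)) = -2005955 - 1549*sqrt(303)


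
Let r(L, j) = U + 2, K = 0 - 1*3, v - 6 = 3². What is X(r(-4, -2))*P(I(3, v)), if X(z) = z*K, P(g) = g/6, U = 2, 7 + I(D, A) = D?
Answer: 8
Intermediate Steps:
v = 15 (v = 6 + 3² = 6 + 9 = 15)
I(D, A) = -7 + D
P(g) = g/6 (P(g) = g*(⅙) = g/6)
K = -3 (K = 0 - 3 = -3)
r(L, j) = 4 (r(L, j) = 2 + 2 = 4)
X(z) = -3*z (X(z) = z*(-3) = -3*z)
X(r(-4, -2))*P(I(3, v)) = (-3*4)*((-7 + 3)/6) = -2*(-4) = -12*(-⅔) = 8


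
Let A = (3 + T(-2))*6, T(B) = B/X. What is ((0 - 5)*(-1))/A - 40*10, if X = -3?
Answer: -8795/22 ≈ -399.77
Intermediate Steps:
T(B) = -B/3 (T(B) = B/(-3) = B*(-1/3) = -B/3)
A = 22 (A = (3 - 1/3*(-2))*6 = (3 + 2/3)*6 = (11/3)*6 = 22)
((0 - 5)*(-1))/A - 40*10 = ((0 - 5)*(-1))/22 - 40*10 = -5*(-1)*(1/22) - 400 = 5*(1/22) - 400 = 5/22 - 400 = -8795/22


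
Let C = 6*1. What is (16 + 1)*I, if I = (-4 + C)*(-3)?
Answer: -102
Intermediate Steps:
C = 6
I = -6 (I = (-4 + 6)*(-3) = 2*(-3) = -6)
(16 + 1)*I = (16 + 1)*(-6) = 17*(-6) = -102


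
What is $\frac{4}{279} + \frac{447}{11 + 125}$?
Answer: $\frac{125257}{37944} \approx 3.3011$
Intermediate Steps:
$\frac{4}{279} + \frac{447}{11 + 125} = 4 \cdot \frac{1}{279} + \frac{447}{136} = \frac{4}{279} + 447 \cdot \frac{1}{136} = \frac{4}{279} + \frac{447}{136} = \frac{125257}{37944}$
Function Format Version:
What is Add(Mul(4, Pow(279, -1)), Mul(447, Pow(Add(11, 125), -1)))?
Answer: Rational(125257, 37944) ≈ 3.3011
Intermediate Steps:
Add(Mul(4, Pow(279, -1)), Mul(447, Pow(Add(11, 125), -1))) = Add(Mul(4, Rational(1, 279)), Mul(447, Pow(136, -1))) = Add(Rational(4, 279), Mul(447, Rational(1, 136))) = Add(Rational(4, 279), Rational(447, 136)) = Rational(125257, 37944)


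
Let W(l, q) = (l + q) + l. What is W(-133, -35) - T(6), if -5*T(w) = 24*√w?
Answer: -301 + 24*√6/5 ≈ -289.24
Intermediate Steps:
W(l, q) = q + 2*l
T(w) = -24*√w/5
W(-133, -35) - T(6) = (-35 + 2*(-133)) - (-24)*√6/5 = (-35 - 266) + 24*√6/5 = -301 + 24*√6/5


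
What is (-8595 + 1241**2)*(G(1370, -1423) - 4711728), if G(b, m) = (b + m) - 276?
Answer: -7216449326702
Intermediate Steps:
G(b, m) = -276 + b + m
(-8595 + 1241**2)*(G(1370, -1423) - 4711728) = (-8595 + 1241**2)*((-276 + 1370 - 1423) - 4711728) = (-8595 + 1540081)*(-329 - 4711728) = 1531486*(-4712057) = -7216449326702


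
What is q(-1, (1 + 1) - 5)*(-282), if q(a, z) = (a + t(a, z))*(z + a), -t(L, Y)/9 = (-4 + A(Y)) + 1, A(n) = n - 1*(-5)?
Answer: 9024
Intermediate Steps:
A(n) = 5 + n (A(n) = n + 5 = 5 + n)
t(L, Y) = -18 - 9*Y (t(L, Y) = -9*((-4 + (5 + Y)) + 1) = -9*((1 + Y) + 1) = -9*(2 + Y) = -18 - 9*Y)
q(a, z) = (a + z)*(-18 + a - 9*z) (q(a, z) = (a + (-18 - 9*z))*(z + a) = (-18 + a - 9*z)*(a + z) = (a + z)*(-18 + a - 9*z))
q(-1, (1 + 1) - 5)*(-282) = ((-1)**2 - ((1 + 1) - 5) - 9*(-1)*(2 + ((1 + 1) - 5)) - 9*((1 + 1) - 5)*(2 + ((1 + 1) - 5)))*(-282) = (1 - (2 - 5) - 9*(-1)*(2 + (2 - 5)) - 9*(2 - 5)*(2 + (2 - 5)))*(-282) = (1 - 1*(-3) - 9*(-1)*(2 - 3) - 9*(-3)*(2 - 3))*(-282) = (1 + 3 - 9*(-1)*(-1) - 9*(-3)*(-1))*(-282) = (1 + 3 - 9 - 27)*(-282) = -32*(-282) = 9024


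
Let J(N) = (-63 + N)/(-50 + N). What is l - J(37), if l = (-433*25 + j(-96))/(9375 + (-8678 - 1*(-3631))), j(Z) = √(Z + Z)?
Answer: -19481/4328 + I*√3/541 ≈ -4.5012 + 0.0032016*I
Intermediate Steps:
j(Z) = √2*√Z (j(Z) = √(2*Z) = √2*√Z)
J(N) = (-63 + N)/(-50 + N)
l = -10825/4328 + I*√3/541 (l = (-433*25 + √2*√(-96))/(9375 + (-8678 - 1*(-3631))) = (-10825 + √2*(4*I*√6))/(9375 + (-8678 + 3631)) = (-10825 + 8*I*√3)/(9375 - 5047) = (-10825 + 8*I*√3)/4328 = (-10825 + 8*I*√3)*(1/4328) = -10825/4328 + I*√3/541 ≈ -2.5012 + 0.0032016*I)
l - J(37) = (-10825/4328 + I*√3/541) - (-63 + 37)/(-50 + 37) = (-10825/4328 + I*√3/541) - (-26)/(-13) = (-10825/4328 + I*√3/541) - (-1)*(-26)/13 = (-10825/4328 + I*√3/541) - 1*2 = (-10825/4328 + I*√3/541) - 2 = -19481/4328 + I*√3/541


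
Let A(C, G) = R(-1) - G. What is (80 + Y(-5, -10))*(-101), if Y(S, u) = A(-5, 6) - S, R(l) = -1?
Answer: -7878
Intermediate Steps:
A(C, G) = -1 - G
Y(S, u) = -7 - S (Y(S, u) = (-1 - 1*6) - S = (-1 - 6) - S = -7 - S)
(80 + Y(-5, -10))*(-101) = (80 + (-7 - 1*(-5)))*(-101) = (80 + (-7 + 5))*(-101) = (80 - 2)*(-101) = 78*(-101) = -7878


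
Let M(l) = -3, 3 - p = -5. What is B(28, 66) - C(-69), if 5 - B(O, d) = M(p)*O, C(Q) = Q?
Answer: 158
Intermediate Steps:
p = 8 (p = 3 - 1*(-5) = 3 + 5 = 8)
B(O, d) = 5 + 3*O (B(O, d) = 5 - (-3)*O = 5 + 3*O)
B(28, 66) - C(-69) = (5 + 3*28) - 1*(-69) = (5 + 84) + 69 = 89 + 69 = 158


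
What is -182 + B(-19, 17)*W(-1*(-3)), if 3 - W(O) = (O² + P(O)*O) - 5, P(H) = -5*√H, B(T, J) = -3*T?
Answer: -239 + 855*√3 ≈ 1241.9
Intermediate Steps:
W(O) = 8 - O² + 5*O^(3/2) (W(O) = 3 - ((O² + (-5*√O)*O) - 5) = 3 - ((O² - 5*O^(3/2)) - 5) = 3 - (-5 + O² - 5*O^(3/2)) = 3 + (5 - O² + 5*O^(3/2)) = 8 - O² + 5*O^(3/2))
-182 + B(-19, 17)*W(-1*(-3)) = -182 + (-3*(-19))*(8 - (-1*(-3))² + 5*(-1*(-3))^(3/2)) = -182 + 57*(8 - 1*3² + 5*3^(3/2)) = -182 + 57*(8 - 1*9 + 5*(3*√3)) = -182 + 57*(8 - 9 + 15*√3) = -182 + 57*(-1 + 15*√3) = -182 + (-57 + 855*√3) = -239 + 855*√3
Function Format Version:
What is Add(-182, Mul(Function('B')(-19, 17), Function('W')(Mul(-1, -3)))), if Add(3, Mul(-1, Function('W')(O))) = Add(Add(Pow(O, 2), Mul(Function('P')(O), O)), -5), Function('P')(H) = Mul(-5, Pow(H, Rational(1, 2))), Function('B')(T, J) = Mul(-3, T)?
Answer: Add(-239, Mul(855, Pow(3, Rational(1, 2)))) ≈ 1241.9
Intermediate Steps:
Function('W')(O) = Add(8, Mul(-1, Pow(O, 2)), Mul(5, Pow(O, Rational(3, 2)))) (Function('W')(O) = Add(3, Mul(-1, Add(Add(Pow(O, 2), Mul(Mul(-5, Pow(O, Rational(1, 2))), O)), -5))) = Add(3, Mul(-1, Add(Add(Pow(O, 2), Mul(-5, Pow(O, Rational(3, 2)))), -5))) = Add(3, Mul(-1, Add(-5, Pow(O, 2), Mul(-5, Pow(O, Rational(3, 2)))))) = Add(3, Add(5, Mul(-1, Pow(O, 2)), Mul(5, Pow(O, Rational(3, 2))))) = Add(8, Mul(-1, Pow(O, 2)), Mul(5, Pow(O, Rational(3, 2)))))
Add(-182, Mul(Function('B')(-19, 17), Function('W')(Mul(-1, -3)))) = Add(-182, Mul(Mul(-3, -19), Add(8, Mul(-1, Pow(Mul(-1, -3), 2)), Mul(5, Pow(Mul(-1, -3), Rational(3, 2)))))) = Add(-182, Mul(57, Add(8, Mul(-1, Pow(3, 2)), Mul(5, Pow(3, Rational(3, 2)))))) = Add(-182, Mul(57, Add(8, Mul(-1, 9), Mul(5, Mul(3, Pow(3, Rational(1, 2))))))) = Add(-182, Mul(57, Add(8, -9, Mul(15, Pow(3, Rational(1, 2)))))) = Add(-182, Mul(57, Add(-1, Mul(15, Pow(3, Rational(1, 2)))))) = Add(-182, Add(-57, Mul(855, Pow(3, Rational(1, 2))))) = Add(-239, Mul(855, Pow(3, Rational(1, 2))))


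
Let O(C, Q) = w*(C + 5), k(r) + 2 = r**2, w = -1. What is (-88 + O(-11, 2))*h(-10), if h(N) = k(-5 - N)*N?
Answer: 18860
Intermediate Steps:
k(r) = -2 + r**2
O(C, Q) = -5 - C (O(C, Q) = -(C + 5) = -(5 + C) = -5 - C)
h(N) = N*(-2 + (-5 - N)**2) (h(N) = (-2 + (-5 - N)**2)*N = N*(-2 + (-5 - N)**2))
(-88 + O(-11, 2))*h(-10) = (-88 + (-5 - 1*(-11)))*(-10*(-2 + (5 - 10)**2)) = (-88 + (-5 + 11))*(-10*(-2 + (-5)**2)) = (-88 + 6)*(-10*(-2 + 25)) = -(-820)*23 = -82*(-230) = 18860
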